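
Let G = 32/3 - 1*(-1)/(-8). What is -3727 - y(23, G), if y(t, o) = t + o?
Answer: -90253/24 ≈ -3760.5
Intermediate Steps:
G = 253/24 (G = 32*(⅓) + 1*(-⅛) = 32/3 - ⅛ = 253/24 ≈ 10.542)
y(t, o) = o + t
-3727 - y(23, G) = -3727 - (253/24 + 23) = -3727 - 1*805/24 = -3727 - 805/24 = -90253/24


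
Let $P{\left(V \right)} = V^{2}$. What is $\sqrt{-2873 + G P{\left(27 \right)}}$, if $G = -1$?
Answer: $i \sqrt{3602} \approx 60.017 i$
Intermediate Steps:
$\sqrt{-2873 + G P{\left(27 \right)}} = \sqrt{-2873 - 27^{2}} = \sqrt{-2873 - 729} = \sqrt{-3602} = i \sqrt{3602}$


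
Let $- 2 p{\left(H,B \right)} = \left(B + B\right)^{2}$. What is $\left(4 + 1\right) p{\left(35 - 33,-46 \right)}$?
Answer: $-21160$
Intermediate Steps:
$p{\left(H,B \right)} = - 2 B^{2}$ ($p{\left(H,B \right)} = - \frac{\left(B + B\right)^{2}}{2} = - \frac{\left(2 B\right)^{2}}{2} = - \frac{4 B^{2}}{2} = - 2 B^{2}$)
$\left(4 + 1\right) p{\left(35 - 33,-46 \right)} = \left(4 + 1\right) \left(- 2 \left(-46\right)^{2}\right) = 5 \left(\left(-2\right) 2116\right) = 5 \left(-4232\right) = -21160$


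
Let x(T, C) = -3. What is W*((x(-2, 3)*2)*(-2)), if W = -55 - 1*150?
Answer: -2460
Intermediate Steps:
W = -205 (W = -55 - 150 = -205)
W*((x(-2, 3)*2)*(-2)) = -205*(-3*2)*(-2) = -(-1230)*(-2) = -205*12 = -2460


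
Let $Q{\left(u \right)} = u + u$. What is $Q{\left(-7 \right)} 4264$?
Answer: $-59696$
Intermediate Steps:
$Q{\left(u \right)} = 2 u$
$Q{\left(-7 \right)} 4264 = 2 \left(-7\right) 4264 = \left(-14\right) 4264 = -59696$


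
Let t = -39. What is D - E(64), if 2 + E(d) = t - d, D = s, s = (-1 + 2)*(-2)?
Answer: 103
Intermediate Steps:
s = -2 (s = 1*(-2) = -2)
D = -2
E(d) = -41 - d (E(d) = -2 + (-39 - d) = -41 - d)
D - E(64) = -2 - (-41 - 1*64) = -2 - (-41 - 64) = -2 - 1*(-105) = -2 + 105 = 103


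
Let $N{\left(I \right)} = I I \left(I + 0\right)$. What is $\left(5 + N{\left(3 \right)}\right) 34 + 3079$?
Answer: $4167$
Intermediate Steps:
$N{\left(I \right)} = I^{3}$ ($N{\left(I \right)} = I^{2} I = I^{3}$)
$\left(5 + N{\left(3 \right)}\right) 34 + 3079 = \left(5 + 3^{3}\right) 34 + 3079 = \left(5 + 27\right) 34 + 3079 = 32 \cdot 34 + 3079 = 1088 + 3079 = 4167$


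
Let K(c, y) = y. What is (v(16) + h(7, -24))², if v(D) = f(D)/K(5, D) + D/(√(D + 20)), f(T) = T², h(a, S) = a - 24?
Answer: 25/9 ≈ 2.7778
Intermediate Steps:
h(a, S) = -24 + a
v(D) = D + D/√(20 + D) (v(D) = D²/D + D/(√(D + 20)) = D + D/(√(20 + D)) = D + D/√(20 + D))
(v(16) + h(7, -24))² = ((16 + 16/√(20 + 16)) + (-24 + 7))² = ((16 + 16/√36) - 17)² = ((16 + 16*(⅙)) - 17)² = ((16 + 8/3) - 17)² = (56/3 - 17)² = (5/3)² = 25/9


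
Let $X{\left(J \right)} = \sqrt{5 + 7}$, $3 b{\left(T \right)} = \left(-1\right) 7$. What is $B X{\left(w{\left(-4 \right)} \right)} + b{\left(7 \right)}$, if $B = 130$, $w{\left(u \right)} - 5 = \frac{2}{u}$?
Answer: $- \frac{7}{3} + 260 \sqrt{3} \approx 448.0$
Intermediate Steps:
$w{\left(u \right)} = 5 + \frac{2}{u}$
$b{\left(T \right)} = - \frac{7}{3}$ ($b{\left(T \right)} = \frac{\left(-1\right) 7}{3} = \frac{1}{3} \left(-7\right) = - \frac{7}{3}$)
$X{\left(J \right)} = 2 \sqrt{3}$ ($X{\left(J \right)} = \sqrt{12} = 2 \sqrt{3}$)
$B X{\left(w{\left(-4 \right)} \right)} + b{\left(7 \right)} = 130 \cdot 2 \sqrt{3} - \frac{7}{3} = 260 \sqrt{3} - \frac{7}{3} = - \frac{7}{3} + 260 \sqrt{3}$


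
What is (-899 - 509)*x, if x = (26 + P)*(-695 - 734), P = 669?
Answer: 1398362240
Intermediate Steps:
x = -993155 (x = (26 + 669)*(-695 - 734) = 695*(-1429) = -993155)
(-899 - 509)*x = (-899 - 509)*(-993155) = -1408*(-993155) = 1398362240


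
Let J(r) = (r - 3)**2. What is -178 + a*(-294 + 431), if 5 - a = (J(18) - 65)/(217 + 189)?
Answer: 91961/203 ≈ 453.01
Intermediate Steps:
J(r) = (-3 + r)**2
a = 935/203 (a = 5 - ((-3 + 18)**2 - 65)/(217 + 189) = 5 - (15**2 - 65)/406 = 5 - (225 - 65)/406 = 5 - 160/406 = 5 - 1*80/203 = 5 - 80/203 = 935/203 ≈ 4.6059)
-178 + a*(-294 + 431) = -178 + 935*(-294 + 431)/203 = -178 + (935/203)*137 = -178 + 128095/203 = 91961/203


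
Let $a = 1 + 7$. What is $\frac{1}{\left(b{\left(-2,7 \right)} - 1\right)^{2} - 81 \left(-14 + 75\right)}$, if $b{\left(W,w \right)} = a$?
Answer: $- \frac{1}{4892} \approx -0.00020442$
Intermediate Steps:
$a = 8$
$b{\left(W,w \right)} = 8$
$\frac{1}{\left(b{\left(-2,7 \right)} - 1\right)^{2} - 81 \left(-14 + 75\right)} = \frac{1}{\left(8 - 1\right)^{2} - 81 \left(-14 + 75\right)} = \frac{1}{7^{2} - 4941} = \frac{1}{49 - 4941} = \frac{1}{-4892} = - \frac{1}{4892}$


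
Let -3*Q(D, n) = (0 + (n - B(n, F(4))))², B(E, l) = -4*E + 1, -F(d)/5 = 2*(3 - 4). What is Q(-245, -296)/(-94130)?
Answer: 2193361/282390 ≈ 7.7671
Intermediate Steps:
F(d) = 10 (F(d) = -10*(3 - 4) = -10*(-1) = -5*(-2) = 10)
B(E, l) = 1 - 4*E
Q(D, n) = -(-1 + 5*n)²/3 (Q(D, n) = -(0 + (n - (1 - 4*n)))²/3 = -(0 + (n + (-1 + 4*n)))²/3 = -(0 + (-1 + 5*n))²/3 = -(-1 + 5*n)²/3)
Q(-245, -296)/(-94130) = -(-1 + 5*(-296))²/3/(-94130) = -(-1 - 1480)²/3*(-1/94130) = -⅓*(-1481)²*(-1/94130) = -⅓*2193361*(-1/94130) = -2193361/3*(-1/94130) = 2193361/282390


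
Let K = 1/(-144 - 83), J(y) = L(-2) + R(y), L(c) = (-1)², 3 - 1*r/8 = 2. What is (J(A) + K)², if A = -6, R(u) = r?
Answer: 4169764/51529 ≈ 80.921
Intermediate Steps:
r = 8 (r = 24 - 8*2 = 24 - 16 = 8)
R(u) = 8
L(c) = 1
J(y) = 9 (J(y) = 1 + 8 = 9)
K = -1/227 (K = 1/(-227) = -1/227 ≈ -0.0044053)
(J(A) + K)² = (9 - 1/227)² = (2042/227)² = 4169764/51529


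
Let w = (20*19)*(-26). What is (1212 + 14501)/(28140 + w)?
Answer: 15713/18260 ≈ 0.86051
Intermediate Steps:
w = -9880 (w = 380*(-26) = -9880)
(1212 + 14501)/(28140 + w) = (1212 + 14501)/(28140 - 9880) = 15713/18260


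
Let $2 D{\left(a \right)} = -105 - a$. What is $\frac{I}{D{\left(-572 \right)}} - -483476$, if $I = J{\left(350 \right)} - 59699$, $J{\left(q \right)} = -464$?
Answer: $\frac{225662966}{467} \approx 4.8322 \cdot 10^{5}$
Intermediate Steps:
$D{\left(a \right)} = - \frac{105}{2} - \frac{a}{2}$ ($D{\left(a \right)} = \frac{-105 - a}{2} = - \frac{105}{2} - \frac{a}{2}$)
$I = -60163$ ($I = -464 - 59699 = -60163$)
$\frac{I}{D{\left(-572 \right)}} - -483476 = - \frac{60163}{- \frac{105}{2} - -286} - -483476 = - \frac{60163}{- \frac{105}{2} + 286} + 483476 = - \frac{60163}{\frac{467}{2}} + 483476 = \left(-60163\right) \frac{2}{467} + 483476 = - \frac{120326}{467} + 483476 = \frac{225662966}{467}$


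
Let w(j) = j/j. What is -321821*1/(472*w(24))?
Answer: -321821/472 ≈ -681.82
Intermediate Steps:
w(j) = 1
-321821*1/(472*w(24)) = -321821/(1*472) = -321821/472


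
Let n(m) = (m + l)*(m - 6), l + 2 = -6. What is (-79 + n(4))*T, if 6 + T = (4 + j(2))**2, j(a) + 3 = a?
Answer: -213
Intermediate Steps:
l = -8 (l = -2 - 6 = -8)
j(a) = -3 + a
n(m) = (-8 + m)*(-6 + m) (n(m) = (m - 8)*(m - 6) = (-8 + m)*(-6 + m))
T = 3 (T = -6 + (4 + (-3 + 2))**2 = -6 + (4 - 1)**2 = -6 + 3**2 = -6 + 9 = 3)
(-79 + n(4))*T = (-79 + (48 + 4**2 - 14*4))*3 = (-79 + (48 + 16 - 56))*3 = (-79 + 8)*3 = -71*3 = -213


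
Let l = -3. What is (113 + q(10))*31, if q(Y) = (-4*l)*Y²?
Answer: 40703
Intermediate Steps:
q(Y) = 12*Y² (q(Y) = (-4*(-3))*Y² = 12*Y²)
(113 + q(10))*31 = (113 + 12*10²)*31 = (113 + 12*100)*31 = (113 + 1200)*31 = 1313*31 = 40703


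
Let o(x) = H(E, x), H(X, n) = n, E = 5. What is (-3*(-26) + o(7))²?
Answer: 7225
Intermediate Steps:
o(x) = x
(-3*(-26) + o(7))² = (-3*(-26) + 7)² = (78 + 7)² = 85² = 7225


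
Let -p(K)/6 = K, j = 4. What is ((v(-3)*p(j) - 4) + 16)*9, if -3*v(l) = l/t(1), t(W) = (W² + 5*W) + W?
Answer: 540/7 ≈ 77.143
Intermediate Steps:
p(K) = -6*K
t(W) = W² + 6*W
v(l) = -l/21 (v(l) = -l/(3*(1*(6 + 1))) = -l/(3*(1*7)) = -l/(3*7) = -l/21)
((v(-3)*p(j) - 4) + 16)*9 = (((-1/21*(-3))*(-6*4) - 4) + 16)*9 = (((⅐)*(-24) - 4) + 16)*9 = ((-24/7 - 4) + 16)*9 = (-52/7 + 16)*9 = (60/7)*9 = 540/7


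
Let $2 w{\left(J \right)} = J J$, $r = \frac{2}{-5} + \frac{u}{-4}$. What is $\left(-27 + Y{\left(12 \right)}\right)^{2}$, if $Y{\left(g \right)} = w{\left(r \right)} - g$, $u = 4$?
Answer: $\frac{3613801}{2500} \approx 1445.5$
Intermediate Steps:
$r = - \frac{7}{5}$ ($r = \frac{2}{-5} + \frac{4}{-4} = 2 \left(- \frac{1}{5}\right) + 4 \left(- \frac{1}{4}\right) = - \frac{2}{5} - 1 = - \frac{7}{5} \approx -1.4$)
$w{\left(J \right)} = \frac{J^{2}}{2}$ ($w{\left(J \right)} = \frac{J J}{2} = \frac{J^{2}}{2}$)
$Y{\left(g \right)} = \frac{49}{50} - g$ ($Y{\left(g \right)} = \frac{\left(- \frac{7}{5}\right)^{2}}{2} - g = \frac{1}{2} \cdot \frac{49}{25} - g = \frac{49}{50} - g$)
$\left(-27 + Y{\left(12 \right)}\right)^{2} = \left(-27 + \left(\frac{49}{50} - 12\right)\right)^{2} = \left(-27 - \frac{551}{50}\right)^{2} = \left(- \frac{1901}{50}\right)^{2} = \frac{3613801}{2500}$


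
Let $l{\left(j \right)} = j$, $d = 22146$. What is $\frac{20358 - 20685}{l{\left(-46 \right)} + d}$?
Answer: $- \frac{327}{22100} \approx -0.014796$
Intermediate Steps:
$\frac{20358 - 20685}{l{\left(-46 \right)} + d} = \frac{20358 - 20685}{-46 + 22146} = - \frac{327}{22100}$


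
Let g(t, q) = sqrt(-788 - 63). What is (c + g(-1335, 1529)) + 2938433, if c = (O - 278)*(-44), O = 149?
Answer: 2944109 + I*sqrt(851) ≈ 2.9441e+6 + 29.172*I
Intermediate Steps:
g(t, q) = I*sqrt(851) (g(t, q) = sqrt(-851) = I*sqrt(851))
c = 5676 (c = (149 - 278)*(-44) = -129*(-44) = 5676)
(c + g(-1335, 1529)) + 2938433 = (5676 + I*sqrt(851)) + 2938433 = 2944109 + I*sqrt(851)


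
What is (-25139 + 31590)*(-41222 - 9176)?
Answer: -325117498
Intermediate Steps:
(-25139 + 31590)*(-41222 - 9176) = 6451*(-50398) = -325117498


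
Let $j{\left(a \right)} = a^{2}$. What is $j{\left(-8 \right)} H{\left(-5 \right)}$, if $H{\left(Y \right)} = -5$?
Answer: $-320$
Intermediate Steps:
$j{\left(-8 \right)} H{\left(-5 \right)} = \left(-8\right)^{2} \left(-5\right) = 64 \left(-5\right) = -320$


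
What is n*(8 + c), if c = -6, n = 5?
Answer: 10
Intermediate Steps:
n*(8 + c) = 5*(8 - 6) = 5*2 = 10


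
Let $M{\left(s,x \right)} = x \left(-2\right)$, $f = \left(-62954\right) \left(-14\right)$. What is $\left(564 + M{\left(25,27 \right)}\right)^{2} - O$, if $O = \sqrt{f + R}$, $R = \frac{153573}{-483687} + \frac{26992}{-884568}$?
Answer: $260100 - \frac{\sqrt{3458079476895838239559583}}{1980805751} \approx 2.5916 \cdot 10^{5}$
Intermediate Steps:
$f = 881356$
$R = - \frac{689358523}{1980805751}$ ($R = 153573 \left(- \frac{1}{483687}\right) + 26992 \left(- \frac{1}{884568}\right) = - \frac{51191}{161229} - \frac{3374}{110571} = - \frac{689358523}{1980805751} \approx -0.34802$)
$M{\left(s,x \right)} = - 2 x$
$O = \frac{\sqrt{3458079476895838239559583}}{1980805751}$ ($O = \sqrt{881356 - \frac{689358523}{1980805751}} = \sqrt{\frac{1745794344119833}{1980805751}} = \frac{\sqrt{3458079476895838239559583}}{1980805751} \approx 938.81$)
$\left(564 + M{\left(25,27 \right)}\right)^{2} - O = \left(564 - 54\right)^{2} - \frac{\sqrt{3458079476895838239559583}}{1980805751} = 510^{2} - \frac{\sqrt{3458079476895838239559583}}{1980805751} = 260100 - \frac{\sqrt{3458079476895838239559583}}{1980805751}$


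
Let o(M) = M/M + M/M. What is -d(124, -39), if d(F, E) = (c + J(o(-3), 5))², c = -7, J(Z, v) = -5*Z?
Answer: -289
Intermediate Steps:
o(M) = 2 (o(M) = 1 + 1 = 2)
d(F, E) = 289 (d(F, E) = (-7 - 5*2)² = (-7 - 10)² = (-17)² = 289)
-d(124, -39) = -1*289 = -289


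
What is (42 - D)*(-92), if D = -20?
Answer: -5704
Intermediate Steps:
(42 - D)*(-92) = (42 - 1*(-20))*(-92) = (42 + 20)*(-92) = 62*(-92) = -5704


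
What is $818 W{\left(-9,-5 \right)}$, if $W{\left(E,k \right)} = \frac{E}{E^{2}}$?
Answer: $- \frac{818}{9} \approx -90.889$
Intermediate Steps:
$W{\left(E,k \right)} = \frac{1}{E}$ ($W{\left(E,k \right)} = \frac{E}{E^{2}} = \frac{1}{E}$)
$818 W{\left(-9,-5 \right)} = \frac{818}{-9} = 818 \left(- \frac{1}{9}\right) = - \frac{818}{9}$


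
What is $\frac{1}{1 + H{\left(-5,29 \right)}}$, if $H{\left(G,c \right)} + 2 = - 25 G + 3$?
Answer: $\frac{1}{127} \approx 0.007874$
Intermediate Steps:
$H{\left(G,c \right)} = 1 - 25 G$ ($H{\left(G,c \right)} = -2 - \left(-3 + 25 G\right) = 1 - 25 G$)
$\frac{1}{1 + H{\left(-5,29 \right)}} = \frac{1}{1 + \left(1 - -125\right)} = \frac{1}{1 + \left(1 + 125\right)} = \frac{1}{1 + 126} = \frac{1}{127}$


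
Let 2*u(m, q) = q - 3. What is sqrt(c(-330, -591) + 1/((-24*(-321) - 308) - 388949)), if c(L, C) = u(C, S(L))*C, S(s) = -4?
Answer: sqrt(1204551190501454)/763106 ≈ 45.481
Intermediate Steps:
u(m, q) = -3/2 + q/2 (u(m, q) = (q - 3)/2 = (-3 + q)/2 = -3/2 + q/2)
c(L, C) = -7*C/2 (c(L, C) = (-3/2 + (1/2)*(-4))*C = (-3/2 - 2)*C = -7*C/2)
sqrt(c(-330, -591) + 1/((-24*(-321) - 308) - 388949)) = sqrt(-7/2*(-591) + 1/((-24*(-321) - 308) - 388949)) = sqrt(4137/2 + 1/((7704 - 308) - 388949)) = sqrt(4137/2 + 1/(7396 - 388949)) = sqrt(4137/2 + 1/(-381553)) = sqrt(4137/2 - 1/381553) = sqrt(1578484759/763106) = sqrt(1204551190501454)/763106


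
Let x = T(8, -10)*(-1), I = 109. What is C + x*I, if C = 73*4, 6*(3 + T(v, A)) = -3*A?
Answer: 74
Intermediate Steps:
T(v, A) = -3 - A/2 (T(v, A) = -3 + (-3*A)/6 = -3 - A/2)
C = 292
x = -2 (x = (-3 - ½*(-10))*(-1) = (-3 + 5)*(-1) = 2*(-1) = -2)
C + x*I = 292 - 2*109 = 292 - 218 = 74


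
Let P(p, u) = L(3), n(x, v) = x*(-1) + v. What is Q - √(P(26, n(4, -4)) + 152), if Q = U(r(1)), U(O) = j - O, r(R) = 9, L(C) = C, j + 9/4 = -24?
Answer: -141/4 - √155 ≈ -47.700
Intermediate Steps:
j = -105/4 (j = -9/4 - 24 = -105/4 ≈ -26.250)
U(O) = -105/4 - O
n(x, v) = v - x (n(x, v) = -x + v = v - x)
P(p, u) = 3
Q = -141/4 (Q = -105/4 - 1*9 = -105/4 - 9 = -141/4 ≈ -35.250)
Q - √(P(26, n(4, -4)) + 152) = -141/4 - √(3 + 152) = -141/4 - √155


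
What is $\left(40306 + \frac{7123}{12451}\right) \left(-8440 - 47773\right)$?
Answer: $- \frac{28210894792477}{12451} \approx -2.2658 \cdot 10^{9}$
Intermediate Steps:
$\left(40306 + \frac{7123}{12451}\right) \left(-8440 - 47773\right) = \left(40306 + 7123 \cdot \frac{1}{12451}\right) \left(-56213\right) = \left(40306 + \frac{7123}{12451}\right) \left(-56213\right) = \frac{501857129}{12451} \left(-56213\right) = - \frac{28210894792477}{12451}$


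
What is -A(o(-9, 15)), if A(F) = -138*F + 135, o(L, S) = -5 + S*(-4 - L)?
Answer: 9525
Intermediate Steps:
A(F) = 135 - 138*F
-A(o(-9, 15)) = -(135 - 138*(-5 - 4*15 - 1*(-9)*15)) = -(135 - 138*(-5 - 60 + 135)) = -(135 - 138*70) = -(135 - 9660) = -1*(-9525) = 9525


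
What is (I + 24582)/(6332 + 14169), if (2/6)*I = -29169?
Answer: -62925/20501 ≈ -3.0694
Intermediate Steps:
I = -87507 (I = 3*(-29169) = -87507)
(I + 24582)/(6332 + 14169) = (-87507 + 24582)/(6332 + 14169) = -62925/20501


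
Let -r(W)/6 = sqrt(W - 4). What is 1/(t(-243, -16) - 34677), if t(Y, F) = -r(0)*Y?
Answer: -3853/134555265 + 36*I/14950585 ≈ -2.8635e-5 + 2.4079e-6*I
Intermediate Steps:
r(W) = -6*sqrt(-4 + W) (r(W) = -6*sqrt(W - 4) = -6*sqrt(-4 + W))
t(Y, F) = 12*I*Y (t(Y, F) = -(-6*sqrt(-4 + 0))*Y = -(-12*I)*Y = -(-12)*I*Y = 12*I*Y)
1/(t(-243, -16) - 34677) = 1/(12*I*(-243) - 34677) = 1/(-2916*I - 34677) = 1/(-34677 - 2916*I) = (-34677 + 2916*I)/1210997385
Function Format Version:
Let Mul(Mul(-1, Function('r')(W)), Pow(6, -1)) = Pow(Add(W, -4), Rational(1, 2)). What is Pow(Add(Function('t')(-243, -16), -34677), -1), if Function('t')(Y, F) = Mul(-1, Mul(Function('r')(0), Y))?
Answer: Add(Rational(-3853, 134555265), Mul(Rational(36, 14950585), I)) ≈ Add(-2.8635e-5, Mul(2.4079e-6, I))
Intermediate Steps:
Function('r')(W) = Mul(-6, Pow(Add(-4, W), Rational(1, 2))) (Function('r')(W) = Mul(-6, Pow(Add(W, -4), Rational(1, 2))) = Mul(-6, Pow(Add(-4, W), Rational(1, 2))))
Function('t')(Y, F) = Mul(12, I, Y) (Function('t')(Y, F) = Mul(-1, Mul(Mul(-6, Pow(Add(-4, 0), Rational(1, 2))), Y)) = Mul(-1, Mul(Mul(-6, Pow(-4, Rational(1, 2))), Y)) = Mul(-1, Mul(Mul(-6, Mul(2, I)), Y)) = Mul(-1, Mul(Mul(-12, I), Y)) = Mul(-1, Mul(-12, I, Y)) = Mul(12, I, Y))
Pow(Add(Function('t')(-243, -16), -34677), -1) = Pow(Add(Mul(12, I, -243), -34677), -1) = Pow(Add(Mul(-2916, I), -34677), -1) = Pow(Add(-34677, Mul(-2916, I)), -1) = Mul(Rational(1, 1210997385), Add(-34677, Mul(2916, I)))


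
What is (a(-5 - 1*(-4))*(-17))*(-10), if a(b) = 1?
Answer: 170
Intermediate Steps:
(a(-5 - 1*(-4))*(-17))*(-10) = (1*(-17))*(-10) = -17*(-10) = 170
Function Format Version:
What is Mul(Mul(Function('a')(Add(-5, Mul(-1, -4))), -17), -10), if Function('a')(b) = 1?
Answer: 170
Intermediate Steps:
Mul(Mul(Function('a')(Add(-5, Mul(-1, -4))), -17), -10) = Mul(Mul(1, -17), -10) = Mul(-17, -10) = 170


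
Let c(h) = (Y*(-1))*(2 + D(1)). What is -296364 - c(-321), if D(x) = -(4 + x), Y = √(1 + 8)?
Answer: -296373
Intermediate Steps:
Y = 3 (Y = √9 = 3)
D(x) = -4 - x
c(h) = 9 (c(h) = (3*(-1))*(2 + (-4 - 1*1)) = -3*(2 + (-4 - 1)) = -3*(2 - 5) = -3*(-3) = 9)
-296364 - c(-321) = -296364 - 1*9 = -296364 - 9 = -296373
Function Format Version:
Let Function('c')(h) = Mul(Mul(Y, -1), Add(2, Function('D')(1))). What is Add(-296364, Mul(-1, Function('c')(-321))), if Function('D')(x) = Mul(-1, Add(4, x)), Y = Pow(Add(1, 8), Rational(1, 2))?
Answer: -296373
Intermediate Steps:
Y = 3 (Y = Pow(9, Rational(1, 2)) = 3)
Function('D')(x) = Add(-4, Mul(-1, x))
Function('c')(h) = 9 (Function('c')(h) = Mul(Mul(3, -1), Add(2, Add(-4, Mul(-1, 1)))) = Mul(-3, Add(2, Add(-4, -1))) = Mul(-3, Add(2, -5)) = Mul(-3, -3) = 9)
Add(-296364, Mul(-1, Function('c')(-321))) = Add(-296364, Mul(-1, 9)) = Add(-296364, -9) = -296373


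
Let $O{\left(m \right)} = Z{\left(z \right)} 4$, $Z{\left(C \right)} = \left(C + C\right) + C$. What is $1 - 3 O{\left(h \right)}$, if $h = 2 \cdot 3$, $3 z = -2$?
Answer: $25$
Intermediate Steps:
$z = - \frac{2}{3}$ ($z = \frac{1}{3} \left(-2\right) = - \frac{2}{3} \approx -0.66667$)
$Z{\left(C \right)} = 3 C$ ($Z{\left(C \right)} = 2 C + C = 3 C$)
$h = 6$
$O{\left(m \right)} = -8$ ($O{\left(m \right)} = 3 \left(- \frac{2}{3}\right) 4 = \left(-2\right) 4 = -8$)
$1 - 3 O{\left(h \right)} = 1 - -24 = 1 + 24 = 25$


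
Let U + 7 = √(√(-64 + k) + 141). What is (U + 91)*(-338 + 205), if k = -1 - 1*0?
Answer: -11172 - 133*√(141 + I*√65) ≈ -12752.0 - 45.133*I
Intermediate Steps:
k = -1 (k = -1 + 0 = -1)
U = -7 + √(141 + I*√65) (U = -7 + √(√(-64 - 1) + 141) = -7 + √(√(-65) + 141) = -7 + √(I*√65 + 141) = -7 + √(141 + I*√65) ≈ 4.8792 + 0.33934*I)
(U + 91)*(-338 + 205) = ((-7 + √(141 + I*√65)) + 91)*(-338 + 205) = (84 + √(141 + I*√65))*(-133) = -11172 - 133*√(141 + I*√65)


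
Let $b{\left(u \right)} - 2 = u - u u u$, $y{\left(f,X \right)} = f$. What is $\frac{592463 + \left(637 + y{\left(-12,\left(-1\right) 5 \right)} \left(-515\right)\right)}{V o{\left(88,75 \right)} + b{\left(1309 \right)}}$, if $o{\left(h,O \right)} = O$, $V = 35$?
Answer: $- \frac{599280}{2242942693} \approx -0.00026718$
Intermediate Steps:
$b{\left(u \right)} = 2 + u - u^{3}$ ($b{\left(u \right)} = 2 - \left(- u + u u u\right) = 2 + \left(u - u^{2} u\right) = 2 - \left(u^{3} - u\right) = 2 + u - u^{3}$)
$\frac{592463 + \left(637 + y{\left(-12,\left(-1\right) 5 \right)} \left(-515\right)\right)}{V o{\left(88,75 \right)} + b{\left(1309 \right)}} = \frac{592463 + \left(637 - -6180\right)}{35 \cdot 75 + \left(2 + 1309 - 1309^{3}\right)} = \frac{592463 + \left(637 + 6180\right)}{2625 + \left(2 + 1309 - 2242946629\right)} = \frac{592463 + 6817}{2625 + \left(2 + 1309 - 2242946629\right)} = \frac{599280}{2625 - 2242945318} = \frac{599280}{-2242942693} = 599280 \left(- \frac{1}{2242942693}\right) = - \frac{599280}{2242942693}$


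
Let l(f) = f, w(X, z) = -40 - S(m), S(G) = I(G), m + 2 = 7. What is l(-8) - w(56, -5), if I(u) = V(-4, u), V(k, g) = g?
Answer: 37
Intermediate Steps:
m = 5 (m = -2 + 7 = 5)
I(u) = u
S(G) = G
w(X, z) = -45 (w(X, z) = -40 - 1*5 = -40 - 5 = -45)
l(-8) - w(56, -5) = -8 - 1*(-45) = -8 + 45 = 37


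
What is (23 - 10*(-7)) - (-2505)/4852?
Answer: 453741/4852 ≈ 93.516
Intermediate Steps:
(23 - 10*(-7)) - (-2505)/4852 = (23 + 70) - (-2505)/4852 = 93 - 1*(-2505/4852) = 93 + 2505/4852 = 453741/4852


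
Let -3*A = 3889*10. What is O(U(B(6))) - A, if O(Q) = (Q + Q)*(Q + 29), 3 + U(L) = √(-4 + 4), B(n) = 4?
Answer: 38422/3 ≈ 12807.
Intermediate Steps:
U(L) = -3 (U(L) = -3 + √(-4 + 4) = -3 + √0 = -3 + 0 = -3)
O(Q) = 2*Q*(29 + Q) (O(Q) = (2*Q)*(29 + Q) = 2*Q*(29 + Q))
A = -38890/3 (A = -3889*10/3 = -⅓*38890 = -38890/3 ≈ -12963.)
O(U(B(6))) - A = 2*(-3)*(29 - 3) - 1*(-38890/3) = 2*(-3)*26 + 38890/3 = -156 + 38890/3 = 38422/3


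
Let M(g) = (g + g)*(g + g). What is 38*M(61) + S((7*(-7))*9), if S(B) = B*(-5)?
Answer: 567797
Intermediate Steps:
M(g) = 4*g**2 (M(g) = (2*g)*(2*g) = 4*g**2)
S(B) = -5*B
38*M(61) + S((7*(-7))*9) = 38*(4*61**2) - 5*7*(-7)*9 = 38*(4*3721) - (-245)*9 = 38*14884 - 5*(-441) = 565592 + 2205 = 567797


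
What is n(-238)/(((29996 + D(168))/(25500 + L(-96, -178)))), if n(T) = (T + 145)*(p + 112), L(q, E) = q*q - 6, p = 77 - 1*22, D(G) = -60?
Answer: -269540505/14968 ≈ -18008.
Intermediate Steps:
p = 55 (p = 77 - 22 = 55)
L(q, E) = -6 + q² (L(q, E) = q² - 6 = -6 + q²)
n(T) = 24215 + 167*T (n(T) = (T + 145)*(55 + 112) = (145 + T)*167 = 24215 + 167*T)
n(-238)/(((29996 + D(168))/(25500 + L(-96, -178)))) = (24215 + 167*(-238))/(((29996 - 60)/(25500 + (-6 + (-96)²)))) = (24215 - 39746)/((29936/(25500 + (-6 + 9216)))) = -15531/(29936/(25500 + 9210)) = -15531/(29936/34710) = -15531/(29936*(1/34710)) = -15531/14968/17355 = -15531*17355/14968 = -269540505/14968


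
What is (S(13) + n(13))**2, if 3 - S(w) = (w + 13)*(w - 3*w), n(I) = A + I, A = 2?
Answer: 481636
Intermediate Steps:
n(I) = 2 + I
S(w) = 3 + 2*w*(13 + w) (S(w) = 3 - (w + 13)*(w - 3*w) = 3 - (13 + w)*(-2*w) = 3 - (-2)*w*(13 + w) = 3 + 2*w*(13 + w))
(S(13) + n(13))**2 = ((3 + 2*13**2 + 26*13) + (2 + 13))**2 = ((3 + 2*169 + 338) + 15)**2 = ((3 + 338 + 338) + 15)**2 = (679 + 15)**2 = 694**2 = 481636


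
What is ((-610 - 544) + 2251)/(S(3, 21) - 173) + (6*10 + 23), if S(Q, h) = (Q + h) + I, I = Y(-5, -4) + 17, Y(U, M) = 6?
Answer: 9361/126 ≈ 74.294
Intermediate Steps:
I = 23 (I = 6 + 17 = 23)
S(Q, h) = 23 + Q + h (S(Q, h) = (Q + h) + 23 = 23 + Q + h)
((-610 - 544) + 2251)/(S(3, 21) - 173) + (6*10 + 23) = ((-610 - 544) + 2251)/((23 + 3 + 21) - 173) + (6*10 + 23) = (-1154 + 2251)/(47 - 173) + (60 + 23) = 1097/(-126) + 83 = 1097*(-1/126) + 83 = -1097/126 + 83 = 9361/126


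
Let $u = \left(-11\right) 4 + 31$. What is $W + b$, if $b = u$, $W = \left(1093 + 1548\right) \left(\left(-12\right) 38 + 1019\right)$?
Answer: $1486870$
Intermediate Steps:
$u = -13$ ($u = -44 + 31 = -13$)
$W = 1486883$ ($W = 2641 \left(-456 + 1019\right) = 2641 \cdot 563 = 1486883$)
$b = -13$
$W + b = 1486883 - 13 = 1486870$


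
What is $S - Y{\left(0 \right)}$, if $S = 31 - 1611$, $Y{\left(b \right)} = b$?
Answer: $-1580$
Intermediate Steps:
$S = -1580$ ($S = 31 - 1611 = -1580$)
$S - Y{\left(0 \right)} = -1580 - 0 = -1580 + 0 = -1580$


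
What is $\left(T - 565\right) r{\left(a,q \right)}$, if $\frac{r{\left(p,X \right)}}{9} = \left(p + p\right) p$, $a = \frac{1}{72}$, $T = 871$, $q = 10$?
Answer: $\frac{17}{16} \approx 1.0625$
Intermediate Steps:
$a = \frac{1}{72} \approx 0.013889$
$r{\left(p,X \right)} = 18 p^{2}$ ($r{\left(p,X \right)} = 9 \left(p + p\right) p = 9 \cdot 2 p p = 9 \cdot 2 p^{2} = 18 p^{2}$)
$\left(T - 565\right) r{\left(a,q \right)} = \left(871 - 565\right) \frac{18}{5184} = \left(871 - 565\right) 18 \cdot \frac{1}{5184} = 306 \cdot \frac{1}{288} = \frac{17}{16}$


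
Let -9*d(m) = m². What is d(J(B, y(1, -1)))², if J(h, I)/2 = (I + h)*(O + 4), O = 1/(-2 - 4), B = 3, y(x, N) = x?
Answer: 71639296/6561 ≈ 10919.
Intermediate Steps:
O = -⅙ (O = 1/(-6) = -⅙ ≈ -0.16667)
J(h, I) = 23*I/3 + 23*h/3 (J(h, I) = 2*((I + h)*(-⅙ + 4)) = 2*((I + h)*(23/6)) = 2*(23*I/6 + 23*h/6) = 23*I/3 + 23*h/3)
d(m) = -m²/9
d(J(B, y(1, -1)))² = (-((23/3)*1 + (23/3)*3)²/9)² = (-(23/3 + 23)²/9)² = (-(92/3)²/9)² = (-⅑*8464/9)² = (-8464/81)² = 71639296/6561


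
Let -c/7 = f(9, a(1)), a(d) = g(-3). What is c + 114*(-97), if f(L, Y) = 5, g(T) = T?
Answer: -11093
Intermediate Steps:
a(d) = -3
c = -35 (c = -7*5 = -35)
c + 114*(-97) = -35 + 114*(-97) = -35 - 11058 = -11093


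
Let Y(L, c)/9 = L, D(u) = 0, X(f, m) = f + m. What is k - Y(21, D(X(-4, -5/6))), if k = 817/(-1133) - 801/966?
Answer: -69517699/364826 ≈ -190.55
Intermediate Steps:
Y(L, c) = 9*L
k = -565585/364826 (k = 817*(-1/1133) - 801*1/966 = -817/1133 - 267/322 = -565585/364826 ≈ -1.5503)
k - Y(21, D(X(-4, -5/6))) = -565585/364826 - 9*21 = -565585/364826 - 1*189 = -565585/364826 - 189 = -69517699/364826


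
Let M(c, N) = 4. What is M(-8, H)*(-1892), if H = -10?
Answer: -7568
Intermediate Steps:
M(-8, H)*(-1892) = 4*(-1892) = -7568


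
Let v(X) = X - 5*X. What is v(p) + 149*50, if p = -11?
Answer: 7494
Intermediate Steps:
v(X) = -4*X
v(p) + 149*50 = -4*(-11) + 149*50 = 44 + 7450 = 7494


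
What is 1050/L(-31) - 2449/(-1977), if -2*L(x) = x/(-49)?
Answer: -203357381/61287 ≈ -3318.1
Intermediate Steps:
L(x) = x/98 (L(x) = -x/(2*(-49)) = -x*(-1)/(2*49) = -(-1)*x/98 = x/98)
1050/L(-31) - 2449/(-1977) = 1050/(((1/98)*(-31))) - 2449/(-1977) = 1050/(-31/98) - 2449*(-1/1977) = 1050*(-98/31) + 2449/1977 = -102900/31 + 2449/1977 = -203357381/61287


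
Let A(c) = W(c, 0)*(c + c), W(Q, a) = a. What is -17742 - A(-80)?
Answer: -17742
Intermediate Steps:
A(c) = 0 (A(c) = 0*(c + c) = 0*(2*c) = 0)
-17742 - A(-80) = -17742 - 1*0 = -17742 + 0 = -17742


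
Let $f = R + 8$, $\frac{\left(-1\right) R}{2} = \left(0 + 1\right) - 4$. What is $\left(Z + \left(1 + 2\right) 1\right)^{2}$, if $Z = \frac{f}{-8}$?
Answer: $\frac{25}{16} \approx 1.5625$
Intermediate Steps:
$R = 6$ ($R = - 2 \left(\left(0 + 1\right) - 4\right) = - 2 \left(1 - 4\right) = \left(-2\right) \left(-3\right) = 6$)
$f = 14$ ($f = 6 + 8 = 14$)
$Z = - \frac{7}{4}$ ($Z = \frac{14}{-8} = 14 \left(- \frac{1}{8}\right) = - \frac{7}{4} \approx -1.75$)
$\left(Z + \left(1 + 2\right) 1\right)^{2} = \left(- \frac{7}{4} + \left(1 + 2\right) 1\right)^{2} = \left(- \frac{7}{4} + 3 \cdot 1\right)^{2} = \left(- \frac{7}{4} + 3\right)^{2} = \left(\frac{5}{4}\right)^{2} = \frac{25}{16}$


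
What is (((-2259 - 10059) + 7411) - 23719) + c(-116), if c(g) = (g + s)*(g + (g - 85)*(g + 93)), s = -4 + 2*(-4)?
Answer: -605522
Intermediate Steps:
s = -12 (s = -4 - 8 = -12)
c(g) = (-12 + g)*(g + (-85 + g)*(93 + g)) (c(g) = (g - 12)*(g + (g - 85)*(g + 93)) = (-12 + g)*(g + (-85 + g)*(93 + g)))
(((-2259 - 10059) + 7411) - 23719) + c(-116) = (((-2259 - 10059) + 7411) - 23719) + (94860 + (-116)**3 - 8013*(-116) - 3*(-116)**2) = ((-12318 + 7411) - 23719) + (94860 - 1560896 + 929508 - 3*13456) = (-4907 - 23719) + (94860 - 1560896 + 929508 - 40368) = -28626 - 576896 = -605522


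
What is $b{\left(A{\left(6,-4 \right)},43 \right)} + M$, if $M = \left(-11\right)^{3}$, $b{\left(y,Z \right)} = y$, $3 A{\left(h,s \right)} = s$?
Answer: $- \frac{3997}{3} \approx -1332.3$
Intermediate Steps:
$A{\left(h,s \right)} = \frac{s}{3}$
$M = -1331$
$b{\left(A{\left(6,-4 \right)},43 \right)} + M = \frac{1}{3} \left(-4\right) - 1331 = - \frac{4}{3} - 1331 = - \frac{3997}{3}$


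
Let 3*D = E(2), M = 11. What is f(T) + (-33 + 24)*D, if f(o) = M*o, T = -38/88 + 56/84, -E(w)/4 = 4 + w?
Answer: 895/12 ≈ 74.583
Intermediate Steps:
E(w) = -16 - 4*w (E(w) = -4*(4 + w) = -16 - 4*w)
D = -8 (D = (-16 - 4*2)/3 = (-16 - 8)/3 = (⅓)*(-24) = -8)
T = 31/132 (T = -38*1/88 + 56*(1/84) = -19/44 + ⅔ = 31/132 ≈ 0.23485)
f(o) = 11*o
f(T) + (-33 + 24)*D = 11*(31/132) + (-33 + 24)*(-8) = 31/12 - 9*(-8) = 31/12 + 72 = 895/12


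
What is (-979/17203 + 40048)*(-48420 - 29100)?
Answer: -53406998182800/17203 ≈ -3.1045e+9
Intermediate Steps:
(-979/17203 + 40048)*(-48420 - 29100) = (-979*1/17203 + 40048)*(-77520) = (-979/17203 + 40048)*(-77520) = (688944765/17203)*(-77520) = -53406998182800/17203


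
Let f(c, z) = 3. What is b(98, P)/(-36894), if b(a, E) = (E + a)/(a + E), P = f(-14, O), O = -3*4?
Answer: -1/36894 ≈ -2.7105e-5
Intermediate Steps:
O = -12
P = 3
b(a, E) = 1 (b(a, E) = (E + a)/(E + a) = 1)
b(98, P)/(-36894) = 1/(-36894) = 1*(-1/36894) = -1/36894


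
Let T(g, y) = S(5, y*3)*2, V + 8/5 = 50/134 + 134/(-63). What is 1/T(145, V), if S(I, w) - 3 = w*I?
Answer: -1407/133124 ≈ -0.010569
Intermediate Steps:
V = -70783/21105 (V = -8/5 + (50/134 + 134/(-63)) = -8/5 + (50*(1/134) + 134*(-1/63)) = -8/5 + (25/67 - 134/63) = -8/5 - 7403/4221 = -70783/21105 ≈ -3.3539)
S(I, w) = 3 + I*w (S(I, w) = 3 + w*I = 3 + I*w)
T(g, y) = 6 + 30*y (T(g, y) = (3 + 5*(y*3))*2 = (3 + 5*(3*y))*2 = (3 + 15*y)*2 = 6 + 30*y)
1/T(145, V) = 1/(6 + 30*(-70783/21105)) = 1/(6 - 141566/1407) = 1/(-133124/1407) = -1407/133124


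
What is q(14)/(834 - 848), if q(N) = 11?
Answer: -11/14 ≈ -0.78571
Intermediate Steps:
q(14)/(834 - 848) = 11/(834 - 848) = 11/(-14) = -1/14*11 = -11/14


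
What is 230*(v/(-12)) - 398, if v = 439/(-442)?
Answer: -1005011/2652 ≈ -378.96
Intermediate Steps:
v = -439/442 (v = 439*(-1/442) = -439/442 ≈ -0.99321)
230*(v/(-12)) - 398 = 230*(-439/442/(-12)) - 398 = 230*(-439/442*(-1/12)) - 398 = 230*(439/5304) - 398 = 50485/2652 - 398 = -1005011/2652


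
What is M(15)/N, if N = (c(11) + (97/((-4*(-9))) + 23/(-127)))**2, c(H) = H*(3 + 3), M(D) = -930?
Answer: -19439961120/98121177049 ≈ -0.19812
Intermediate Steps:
c(H) = 6*H (c(H) = H*6 = 6*H)
N = 98121177049/20903184 (N = (6*11 + (97/((-4*(-9))) + 23/(-127)))**2 = (66 + (97/36 + 23*(-1/127)))**2 = (66 + (97*(1/36) - 23/127))**2 = (66 + (97/36 - 23/127))**2 = (66 + 11491/4572)**2 = (313243/4572)**2 = 98121177049/20903184 ≈ 4694.1)
M(15)/N = -930/98121177049/20903184 = -930*20903184/98121177049 = -19439961120/98121177049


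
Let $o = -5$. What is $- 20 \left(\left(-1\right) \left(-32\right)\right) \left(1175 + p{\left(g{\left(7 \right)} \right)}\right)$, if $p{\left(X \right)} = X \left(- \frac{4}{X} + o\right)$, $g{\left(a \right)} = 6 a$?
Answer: $-615040$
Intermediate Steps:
$p{\left(X \right)} = X \left(-5 - \frac{4}{X}\right)$ ($p{\left(X \right)} = X \left(- \frac{4}{X} - 5\right) = X \left(-5 - \frac{4}{X}\right)$)
$- 20 \left(\left(-1\right) \left(-32\right)\right) \left(1175 + p{\left(g{\left(7 \right)} \right)}\right) = - 20 \left(\left(-1\right) \left(-32\right)\right) \left(1175 - \left(4 + 5 \cdot 6 \cdot 7\right)\right) = \left(-20\right) 32 \left(1175 - 214\right) = - 640 \left(1175 - 214\right) = \left(-640\right) 961 = -615040$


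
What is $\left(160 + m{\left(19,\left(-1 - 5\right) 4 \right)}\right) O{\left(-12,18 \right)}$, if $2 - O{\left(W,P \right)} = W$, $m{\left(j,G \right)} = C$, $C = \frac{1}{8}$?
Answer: $\frac{8967}{4} \approx 2241.8$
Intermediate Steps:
$C = \frac{1}{8} \approx 0.125$
$m{\left(j,G \right)} = \frac{1}{8}$
$O{\left(W,P \right)} = 2 - W$
$\left(160 + m{\left(19,\left(-1 - 5\right) 4 \right)}\right) O{\left(-12,18 \right)} = \left(160 + \frac{1}{8}\right) \left(2 - -12\right) = \frac{1281 \left(2 + 12\right)}{8} = \frac{1281}{8} \cdot 14 = \frac{8967}{4}$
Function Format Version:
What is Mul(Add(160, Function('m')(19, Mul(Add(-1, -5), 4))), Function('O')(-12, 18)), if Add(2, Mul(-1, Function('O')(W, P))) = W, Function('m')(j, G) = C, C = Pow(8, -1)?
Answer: Rational(8967, 4) ≈ 2241.8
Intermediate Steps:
C = Rational(1, 8) ≈ 0.12500
Function('m')(j, G) = Rational(1, 8)
Function('O')(W, P) = Add(2, Mul(-1, W))
Mul(Add(160, Function('m')(19, Mul(Add(-1, -5), 4))), Function('O')(-12, 18)) = Mul(Add(160, Rational(1, 8)), Add(2, Mul(-1, -12))) = Mul(Rational(1281, 8), Add(2, 12)) = Mul(Rational(1281, 8), 14) = Rational(8967, 4)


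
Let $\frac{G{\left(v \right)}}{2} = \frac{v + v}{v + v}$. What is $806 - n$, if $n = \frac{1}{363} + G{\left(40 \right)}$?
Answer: $\frac{291851}{363} \approx 804.0$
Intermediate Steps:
$G{\left(v \right)} = 2$ ($G{\left(v \right)} = 2 \frac{v + v}{v + v} = 2 \frac{2 v}{2 v} = 2 \cdot 2 v \frac{1}{2 v} = 2 \cdot 1 = 2$)
$n = \frac{727}{363}$ ($n = \frac{1}{363} + 2 = \frac{727}{363} \approx 2.0028$)
$806 - n = 806 - \frac{727}{363} = \frac{291851}{363}$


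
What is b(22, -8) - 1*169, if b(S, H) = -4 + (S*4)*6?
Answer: 355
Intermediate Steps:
b(S, H) = -4 + 24*S (b(S, H) = -4 + (4*S)*6 = -4 + 24*S)
b(22, -8) - 1*169 = (-4 + 24*22) - 1*169 = (-4 + 528) - 169 = 524 - 169 = 355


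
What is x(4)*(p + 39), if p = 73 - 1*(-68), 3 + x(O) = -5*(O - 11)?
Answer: 5760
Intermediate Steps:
x(O) = 52 - 5*O (x(O) = -3 - 5*(O - 11) = -3 - 5*(-11 + O) = -3 + (55 - 5*O) = 52 - 5*O)
p = 141 (p = 73 + 68 = 141)
x(4)*(p + 39) = (52 - 5*4)*(141 + 39) = (52 - 20)*180 = 32*180 = 5760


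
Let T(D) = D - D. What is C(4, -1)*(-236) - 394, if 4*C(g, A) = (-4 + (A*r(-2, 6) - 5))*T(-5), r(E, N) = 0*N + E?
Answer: -394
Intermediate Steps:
r(E, N) = E (r(E, N) = 0 + E = E)
T(D) = 0
C(g, A) = 0 (C(g, A) = ((-4 + (A*(-2) - 5))*0)/4 = ((-4 + (-2*A - 5))*0)/4 = ((-4 + (-5 - 2*A))*0)/4 = ((-9 - 2*A)*0)/4 = (¼)*0 = 0)
C(4, -1)*(-236) - 394 = 0*(-236) - 394 = 0 - 394 = -394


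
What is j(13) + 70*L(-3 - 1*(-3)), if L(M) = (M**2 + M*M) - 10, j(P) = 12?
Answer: -688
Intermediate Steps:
L(M) = -10 + 2*M**2 (L(M) = (M**2 + M**2) - 10 = 2*M**2 - 10 = -10 + 2*M**2)
j(13) + 70*L(-3 - 1*(-3)) = 12 + 70*(-10 + 2*(-3 - 1*(-3))**2) = 12 + 70*(-10 + 2*(-3 + 3)**2) = 12 + 70*(-10 + 2*0**2) = 12 + 70*(-10 + 2*0) = 12 + 70*(-10 + 0) = 12 + 70*(-10) = 12 - 700 = -688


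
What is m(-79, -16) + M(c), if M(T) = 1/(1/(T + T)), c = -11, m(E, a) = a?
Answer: -38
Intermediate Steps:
M(T) = 2*T (M(T) = 1/(1/(2*T)) = 2*T)
m(-79, -16) + M(c) = -16 + 2*(-11) = -16 - 22 = -38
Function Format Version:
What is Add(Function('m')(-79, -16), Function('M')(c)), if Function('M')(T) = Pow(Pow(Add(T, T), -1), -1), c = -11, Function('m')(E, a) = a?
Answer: -38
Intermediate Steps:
Function('M')(T) = Mul(2, T) (Function('M')(T) = Pow(Pow(Mul(2, T), -1), -1) = Pow(Mul(Rational(1, 2), Pow(T, -1)), -1) = Mul(2, T))
Add(Function('m')(-79, -16), Function('M')(c)) = Add(-16, Mul(2, -11)) = Add(-16, -22) = -38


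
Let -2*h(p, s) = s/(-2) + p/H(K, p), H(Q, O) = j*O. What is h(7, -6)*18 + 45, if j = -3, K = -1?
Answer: 21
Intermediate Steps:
H(Q, O) = -3*O
h(p, s) = ⅙ + s/4 (h(p, s) = -(s/(-2) + p/((-3*p)))/2 = -(s*(-½) + p*(-1/(3*p)))/2 = -(-s/2 - ⅓)/2 = -(-⅓ - s/2)/2 = ⅙ + s/4)
h(7, -6)*18 + 45 = (⅙ + (¼)*(-6))*18 + 45 = (⅙ - 3/2)*18 + 45 = -4/3*18 + 45 = -24 + 45 = 21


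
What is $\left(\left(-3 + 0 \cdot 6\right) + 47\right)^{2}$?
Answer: $1936$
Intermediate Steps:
$\left(\left(-3 + 0 \cdot 6\right) + 47\right)^{2} = \left(\left(-3 + 0\right) + 47\right)^{2} = \left(-3 + 47\right)^{2} = 44^{2} = 1936$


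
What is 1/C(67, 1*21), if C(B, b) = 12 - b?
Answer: -⅑ ≈ -0.11111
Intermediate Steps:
1/C(67, 1*21) = 1/(12 - 21) = 1/(-9) = -⅑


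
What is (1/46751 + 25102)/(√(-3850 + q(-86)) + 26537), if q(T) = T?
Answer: 31142326592811/32922816475055 - 4694174412*I*√246/32922816475055 ≈ 0.94592 - 0.0022363*I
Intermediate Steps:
(1/46751 + 25102)/(√(-3850 + q(-86)) + 26537) = (1/46751 + 25102)/(√(-3850 - 86) + 26537) = (1/46751 + 25102)/(√(-3936) + 26537) = 1173543603/(46751*(4*I*√246 + 26537)) = 1173543603/(46751*(26537 + 4*I*√246))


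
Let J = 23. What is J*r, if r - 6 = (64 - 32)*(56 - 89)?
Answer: -24150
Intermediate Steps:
r = -1050 (r = 6 + (64 - 32)*(56 - 89) = 6 + 32*(-33) = 6 - 1056 = -1050)
J*r = 23*(-1050) = -24150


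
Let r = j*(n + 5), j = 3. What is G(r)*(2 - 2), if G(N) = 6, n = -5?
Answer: 0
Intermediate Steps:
r = 0 (r = 3*(-5 + 5) = 3*0 = 0)
G(r)*(2 - 2) = 6*(2 - 2) = 6*0 = 0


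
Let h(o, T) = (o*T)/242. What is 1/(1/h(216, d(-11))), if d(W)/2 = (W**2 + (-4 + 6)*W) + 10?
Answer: 23544/121 ≈ 194.58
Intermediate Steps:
d(W) = 20 + 2*W**2 + 4*W (d(W) = 2*((W**2 + (-4 + 6)*W) + 10) = 2*((W**2 + 2*W) + 10) = 2*(10 + W**2 + 2*W) = 20 + 2*W**2 + 4*W)
h(o, T) = T*o/242 (h(o, T) = (T*o)*(1/242) = T*o/242)
1/(1/h(216, d(-11))) = 1/(1/((1/242)*(20 + 2*(-11)**2 + 4*(-11))*216)) = 1/(1/((1/242)*(20 + 2*121 - 44)*216)) = 1/(1/((1/242)*(20 + 242 - 44)*216)) = 1/(1/((1/242)*218*216)) = 1/(1/(23544/121)) = 1/(121/23544) = 23544/121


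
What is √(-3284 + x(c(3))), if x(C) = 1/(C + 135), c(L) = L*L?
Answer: I*√472895/12 ≈ 57.306*I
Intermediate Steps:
c(L) = L²
x(C) = 1/(135 + C)
√(-3284 + x(c(3))) = √(-3284 + 1/(135 + 3²)) = √(-3284 + 1/(135 + 9)) = √(-3284 + 1/144) = √(-472895/144) = I*√472895/12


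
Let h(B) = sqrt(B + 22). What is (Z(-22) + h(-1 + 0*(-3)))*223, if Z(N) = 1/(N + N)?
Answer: -223/44 + 223*sqrt(21) ≈ 1016.8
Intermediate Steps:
Z(N) = 1/(2*N)
h(B) = sqrt(22 + B)
(Z(-22) + h(-1 + 0*(-3)))*223 = ((1/2)/(-22) + sqrt(22 + (-1 + 0*(-3))))*223 = ((1/2)*(-1/22) + sqrt(22 + (-1 + 0)))*223 = (-1/44 + sqrt(22 - 1))*223 = (-1/44 + sqrt(21))*223 = -223/44 + 223*sqrt(21)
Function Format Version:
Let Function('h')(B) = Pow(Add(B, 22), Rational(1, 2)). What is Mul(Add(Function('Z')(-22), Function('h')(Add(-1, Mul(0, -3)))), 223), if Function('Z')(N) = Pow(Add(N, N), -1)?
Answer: Add(Rational(-223, 44), Mul(223, Pow(21, Rational(1, 2)))) ≈ 1016.8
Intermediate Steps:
Function('Z')(N) = Mul(Rational(1, 2), Pow(N, -1)) (Function('Z')(N) = Pow(Mul(2, N), -1) = Mul(Rational(1, 2), Pow(N, -1)))
Function('h')(B) = Pow(Add(22, B), Rational(1, 2))
Mul(Add(Function('Z')(-22), Function('h')(Add(-1, Mul(0, -3)))), 223) = Mul(Add(Mul(Rational(1, 2), Pow(-22, -1)), Pow(Add(22, Add(-1, Mul(0, -3))), Rational(1, 2))), 223) = Mul(Add(Mul(Rational(1, 2), Rational(-1, 22)), Pow(Add(22, Add(-1, 0)), Rational(1, 2))), 223) = Mul(Add(Rational(-1, 44), Pow(Add(22, -1), Rational(1, 2))), 223) = Mul(Add(Rational(-1, 44), Pow(21, Rational(1, 2))), 223) = Add(Rational(-223, 44), Mul(223, Pow(21, Rational(1, 2))))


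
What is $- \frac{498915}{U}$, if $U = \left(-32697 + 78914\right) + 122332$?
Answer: $- \frac{166305}{56183} \approx -2.9601$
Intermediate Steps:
$U = 168549$ ($U = 46217 + 122332 = 168549$)
$- \frac{498915}{U} = - \frac{498915}{168549} = \left(-498915\right) \frac{1}{168549} = - \frac{166305}{56183}$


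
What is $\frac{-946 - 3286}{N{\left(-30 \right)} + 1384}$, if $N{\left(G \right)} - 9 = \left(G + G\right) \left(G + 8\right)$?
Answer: $- \frac{4232}{2713} \approx -1.5599$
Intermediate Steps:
$N{\left(G \right)} = 9 + 2 G \left(8 + G\right)$ ($N{\left(G \right)} = 9 + \left(G + G\right) \left(G + 8\right) = 9 + 2 G \left(8 + G\right)$)
$\frac{-946 - 3286}{N{\left(-30 \right)} + 1384} = \frac{-946 - 3286}{\left(9 + 2 \left(-30\right)^{2} + 16 \left(-30\right)\right) + 1384} = - \frac{4232}{\left(9 + 2 \cdot 900 - 480\right) + 1384} = - \frac{4232}{\left(9 + 1800 - 480\right) + 1384} = - \frac{4232}{1329 + 1384} = - \frac{4232}{2713}$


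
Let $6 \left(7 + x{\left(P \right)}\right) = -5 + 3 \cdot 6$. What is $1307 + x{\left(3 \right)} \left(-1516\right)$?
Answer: $\frac{25903}{3} \approx 8634.3$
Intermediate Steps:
$x{\left(P \right)} = - \frac{29}{6}$ ($x{\left(P \right)} = -7 + \frac{-5 + 3 \cdot 6}{6} = -7 + \frac{-5 + 18}{6} = -7 + \frac{1}{6} \cdot 13 = -7 + \frac{13}{6} = - \frac{29}{6}$)
$1307 + x{\left(3 \right)} \left(-1516\right) = 1307 - - \frac{21982}{3} = 1307 + \frac{21982}{3} = \frac{25903}{3}$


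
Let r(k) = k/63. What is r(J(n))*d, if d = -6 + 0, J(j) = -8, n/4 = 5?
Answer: 16/21 ≈ 0.76190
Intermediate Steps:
n = 20 (n = 4*5 = 20)
d = -6
r(k) = k/63 (r(k) = k*(1/63) = k/63)
r(J(n))*d = ((1/63)*(-8))*(-6) = -8/63*(-6) = 16/21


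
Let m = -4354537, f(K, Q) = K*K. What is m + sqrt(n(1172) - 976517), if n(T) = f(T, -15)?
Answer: -4354537 + sqrt(397067) ≈ -4.3539e+6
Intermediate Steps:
f(K, Q) = K**2
n(T) = T**2
m + sqrt(n(1172) - 976517) = -4354537 + sqrt(1172**2 - 976517) = -4354537 + sqrt(1373584 - 976517) = -4354537 + sqrt(397067)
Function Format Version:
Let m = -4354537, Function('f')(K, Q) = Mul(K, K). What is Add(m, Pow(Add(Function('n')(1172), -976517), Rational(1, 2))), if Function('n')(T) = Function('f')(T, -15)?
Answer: Add(-4354537, Pow(397067, Rational(1, 2))) ≈ -4.3539e+6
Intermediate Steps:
Function('f')(K, Q) = Pow(K, 2)
Function('n')(T) = Pow(T, 2)
Add(m, Pow(Add(Function('n')(1172), -976517), Rational(1, 2))) = Add(-4354537, Pow(Add(Pow(1172, 2), -976517), Rational(1, 2))) = Add(-4354537, Pow(Add(1373584, -976517), Rational(1, 2))) = Add(-4354537, Pow(397067, Rational(1, 2)))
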